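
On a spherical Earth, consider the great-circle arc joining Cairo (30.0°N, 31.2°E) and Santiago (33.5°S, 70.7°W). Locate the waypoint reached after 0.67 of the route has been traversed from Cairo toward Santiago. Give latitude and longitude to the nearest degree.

The haversine formula gives a central angle δ ≈ 2.010 rad (115.1°) between the endpoints.
Interpolate at f = 0.67 with slerp weights a = sin((1−f)δ)/sin δ ≈ 0.680, b = sin(fδ)/sin δ ≈ 1.077.
p = a·p₁ + b·p₂ ≈ (0.801, -0.543, -0.254); φ = arcsin(p_z) ≈ -14.74°, λ = atan2(p_y, p_x) ≈ -34.12°.

≈ (15°S, 34°W)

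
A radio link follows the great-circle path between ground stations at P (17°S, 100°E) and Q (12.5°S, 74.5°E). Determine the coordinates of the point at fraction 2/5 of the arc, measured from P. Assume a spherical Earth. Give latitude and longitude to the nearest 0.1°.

≈ (15.5°S, 89.7°E)

Write both endpoints as unit vectors p₁, p₂ with components (cos φ cos λ, cos φ sin λ, sin φ).
The central angle between the endpoints is δ = arccos(p₁·p₂) ≈ 0.437 rad (25.0°).
Interpolate at f = 2/5 with slerp weights a = sin((1−f)δ)/sin δ ≈ 0.612, b = sin(fδ)/sin δ ≈ 0.411.
p = a·p₁ + b·p₂ ≈ (0.006, 0.963, -0.268); φ = arcsin(p_z) ≈ -15.55°, λ = atan2(p_y, p_x) ≈ 89.67°.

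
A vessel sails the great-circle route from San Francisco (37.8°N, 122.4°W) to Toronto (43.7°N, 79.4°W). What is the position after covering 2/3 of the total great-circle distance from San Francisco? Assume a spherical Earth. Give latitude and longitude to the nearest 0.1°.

≈ (43.6°N, 94.5°W)

From cos δ = sin φ₁ sin φ₂ + cos φ₁ cos φ₂ cos Δλ, the central angle is δ ≈ 0.571 rad (32.7°).
Interpolate at f = 2/3 with slerp weights a = sin((1−f)δ)/sin δ ≈ 0.350, b = sin(fδ)/sin δ ≈ 0.687.
p = a·p₁ + b·p₂ ≈ (-0.057, -0.722, 0.689); φ = arcsin(p_z) ≈ 43.59°, λ = atan2(p_y, p_x) ≈ -94.50°.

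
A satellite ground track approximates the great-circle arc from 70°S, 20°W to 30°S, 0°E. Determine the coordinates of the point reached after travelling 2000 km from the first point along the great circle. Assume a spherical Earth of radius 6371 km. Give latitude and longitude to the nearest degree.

≈ 53°S, 7°W

Convert each endpoint to a unit vector on the sphere (x = cos φ cos λ, y = cos φ sin λ, z = sin φ).
The central angle between the endpoints is δ = arccos(p₁·p₂) ≈ 0.725 rad (41.6°). The total great-circle distance is δ·R ≈ 0.725 × 6371 ≈ 4622 km, so the target fraction is f = 2000/4622 ≈ 0.433.
Interpolate at f ≈ 0.433 with slerp weights a = sin((1−f)δ)/sin δ ≈ 0.603, b = sin(fδ)/sin δ ≈ 0.465.
p = a·p₁ + b·p₂ ≈ (0.597, -0.071, -0.799); φ = arcsin(p_z) ≈ -53.06°, λ = atan2(p_y, p_x) ≈ -6.74°.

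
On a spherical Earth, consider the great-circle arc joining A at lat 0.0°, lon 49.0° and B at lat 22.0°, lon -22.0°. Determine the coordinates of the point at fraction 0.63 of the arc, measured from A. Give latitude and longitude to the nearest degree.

≈ lat 16°, lon 6°

Convert each endpoint to a unit vector on the sphere (x = cos φ cos λ, y = cos φ sin λ, z = sin φ).
The central angle between the endpoints is δ = arccos(p₁·p₂) ≈ 1.264 rad (72.4°).
Interpolate at f = 0.63 with slerp weights a = sin((1−f)δ)/sin δ ≈ 0.473, b = sin(fδ)/sin δ ≈ 0.750.
p = a·p₁ + b·p₂ ≈ (0.955, 0.096, 0.281); φ = arcsin(p_z) ≈ 16.31°, λ = atan2(p_y, p_x) ≈ 5.77°.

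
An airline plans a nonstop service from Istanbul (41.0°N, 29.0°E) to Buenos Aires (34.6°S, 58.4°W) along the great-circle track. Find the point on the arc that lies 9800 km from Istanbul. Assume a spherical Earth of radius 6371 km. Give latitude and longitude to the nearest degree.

Write both endpoints as unit vectors p₁, p₂ with components (cos φ cos λ, cos φ sin λ, sin φ).
The central angle between the endpoints is δ = arccos(p₁·p₂) ≈ 1.922 rad (110.1°). The total great-circle distance is δ·R ≈ 1.922 × 6371 ≈ 12247 km, so the target fraction is f = 9800/12247 ≈ 0.800.
Interpolate at f ≈ 0.800 with slerp weights a = sin((1−f)δ)/sin δ ≈ 0.399, b = sin(fδ)/sin δ ≈ 1.065.
p = a·p₁ + b·p₂ ≈ (0.723, -0.600, -0.343); φ = arcsin(p_z) ≈ -20.04°, λ = atan2(p_y, p_x) ≈ -39.72°.

≈ 20°S, 40°W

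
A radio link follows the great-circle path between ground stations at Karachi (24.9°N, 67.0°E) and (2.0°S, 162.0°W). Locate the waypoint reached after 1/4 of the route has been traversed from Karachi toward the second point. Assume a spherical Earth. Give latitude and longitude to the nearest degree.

The haversine formula gives a central angle δ ≈ 2.226 rad (127.5°) between the endpoints.
Interpolate at f = 1/4 with slerp weights a = sin((1−f)δ)/sin δ ≈ 1.255, b = sin(fδ)/sin δ ≈ 0.666.
p = a·p₁ + b·p₂ ≈ (-0.188, 0.842, 0.505); φ = arcsin(p_z) ≈ 30.34°, λ = atan2(p_y, p_x) ≈ 102.61°.

≈ (30°N, 103°E)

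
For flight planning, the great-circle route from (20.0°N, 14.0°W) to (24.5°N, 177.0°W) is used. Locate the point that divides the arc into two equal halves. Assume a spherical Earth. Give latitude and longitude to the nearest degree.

≈ (70°N, 89°W)

Convert each endpoint to a unit vector on the sphere (x = cos φ cos λ, y = cos φ sin λ, z = sin φ).
The central angle between the endpoints is δ = arccos(p₁·p₂) ≈ 2.313 rad (132.5°).
Interpolate at f = 1/2 with slerp weights a = sin((1−f)δ)/sin δ ≈ 1.242, b = sin(fδ)/sin δ ≈ 1.242.
p = a·p₁ + b·p₂ ≈ (0.004, -0.342, 0.940); φ = arcsin(p_z) ≈ 70.03°, λ = atan2(p_y, p_x) ≈ -89.36°.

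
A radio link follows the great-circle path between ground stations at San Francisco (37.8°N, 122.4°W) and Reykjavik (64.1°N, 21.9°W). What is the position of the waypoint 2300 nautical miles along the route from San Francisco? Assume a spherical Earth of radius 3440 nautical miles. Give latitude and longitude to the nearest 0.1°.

Write both endpoints as unit vectors p₁, p₂ with components (cos φ cos λ, cos φ sin λ, sin φ).
The central angle between the endpoints is δ = arccos(p₁·p₂) ≈ 1.060 rad (60.8°). The total great-circle distance is δ·R ≈ 1.060 × 3440 ≈ 3648 nmi, so the target fraction is f = 2300/3648 ≈ 0.630.
Interpolate at f ≈ 0.630 with slerp weights a = sin((1−f)δ)/sin δ ≈ 0.438, b = sin(fδ)/sin δ ≈ 0.710.
p = a·p₁ + b·p₂ ≈ (0.103, -0.408, 0.907); φ = arcsin(p_z) ≈ 65.14°, λ = atan2(p_y, p_x) ≈ -75.88°.

≈ 65.1°N, 75.9°W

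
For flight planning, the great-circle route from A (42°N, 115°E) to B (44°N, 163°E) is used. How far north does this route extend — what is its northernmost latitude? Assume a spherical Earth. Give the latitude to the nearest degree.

≈ 46°N

The great circle lies in the plane with unit normal n̂ = (p₁ × p₂)/|p₁ × p₂|.
Here n̂_z ≈ +0.699; the vertex latitude is φ_max = arccos|n̂_z| ≈ 45.7°.
Check via Clairaut: cos φ_max = |cos φ₁| · sin C = cos(42.0°)·sin(70.0°) ≈ 0.699, again giving ≈ 45.7°.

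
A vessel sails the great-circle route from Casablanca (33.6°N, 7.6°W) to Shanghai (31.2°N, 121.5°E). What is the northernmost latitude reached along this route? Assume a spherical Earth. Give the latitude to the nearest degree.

The great circle lies in the plane with unit normal n̂ = (p₁ × p₂)/|p₁ × p₂|.
Here n̂_z ≈ +0.560; the vertex latitude is φ_max = arccos|n̂_z| ≈ 55.9°.
Check via Clairaut: cos φ_max = |cos φ₁| · sin C = cos(33.6°)·sin(42.3°) ≈ 0.560, again giving ≈ 55.9°.

≈ 56°N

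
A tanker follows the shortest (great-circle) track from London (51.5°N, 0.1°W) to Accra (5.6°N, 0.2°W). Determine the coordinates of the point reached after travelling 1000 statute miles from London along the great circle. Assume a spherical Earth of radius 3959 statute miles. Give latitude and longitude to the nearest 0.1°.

Convert each endpoint to a unit vector on the sphere (x = cos φ cos λ, y = cos φ sin λ, z = sin φ).
The central angle between the endpoints is δ = arccos(p₁·p₂) ≈ 0.801 rad (45.9°). The total great-circle distance is δ·R ≈ 0.801 × 3959 ≈ 3172 mi, so the target fraction is f = 1000/3172 ≈ 0.315.
Interpolate at f ≈ 0.315 with slerp weights a = sin((1−f)δ)/sin δ ≈ 0.726, b = sin(fδ)/sin δ ≈ 0.348.
p = a·p₁ + b·p₂ ≈ (0.798, -0.002, 0.602); φ = arcsin(p_z) ≈ 37.03°, λ = atan2(p_y, p_x) ≈ -0.14°.

≈ (37.0°N, 0.1°W)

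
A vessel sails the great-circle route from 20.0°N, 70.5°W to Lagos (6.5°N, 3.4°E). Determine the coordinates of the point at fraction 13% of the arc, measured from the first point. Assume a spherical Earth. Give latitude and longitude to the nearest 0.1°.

≈ 19.8°N, 60.4°W

Convert each endpoint to a unit vector on the sphere (x = cos φ cos λ, y = cos φ sin λ, z = sin φ).
The central angle between the endpoints is δ = arccos(p₁·p₂) ≈ 1.269 rad (72.7°).
Interpolate at f = 0.13 with slerp weights a = sin((1−f)δ)/sin δ ≈ 0.935, b = sin(fδ)/sin δ ≈ 0.172.
p = a·p₁ + b·p₂ ≈ (0.464, -0.818, 0.339); φ = arcsin(p_z) ≈ 19.84°, λ = atan2(p_y, p_x) ≈ -60.45°.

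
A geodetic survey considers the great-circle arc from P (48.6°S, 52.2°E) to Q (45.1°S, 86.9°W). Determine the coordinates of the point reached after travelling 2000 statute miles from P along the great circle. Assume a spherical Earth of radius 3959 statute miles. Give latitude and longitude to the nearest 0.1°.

Write both endpoints as unit vectors p₁, p₂ with components (cos φ cos λ, cos φ sin λ, sin φ).
The central angle between the endpoints is δ = arccos(p₁·p₂) ≈ 1.391 rad (79.7°). The total great-circle distance is δ·R ≈ 1.391 × 3959 ≈ 5508 mi, so the target fraction is f = 2000/5508 ≈ 0.363.
Interpolate at f ≈ 0.363 with slerp weights a = sin((1−f)δ)/sin δ ≈ 0.787, b = sin(fδ)/sin δ ≈ 0.492.
p = a·p₁ + b·p₂ ≈ (0.338, 0.065, -0.939); φ = arcsin(p_z) ≈ -69.88°, λ = atan2(p_y, p_x) ≈ 10.84°.

≈ (69.9°S, 10.8°E)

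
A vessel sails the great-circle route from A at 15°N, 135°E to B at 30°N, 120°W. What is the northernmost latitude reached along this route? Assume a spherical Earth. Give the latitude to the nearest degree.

The great circle lies in the plane with unit normal n̂ = (p₁ × p₂)/|p₁ × p₂|.
Here n̂_z ≈ +0.811; the vertex latitude is φ_max = arccos|n̂_z| ≈ 35.8°.
Check via Clairaut: cos φ_max = |cos φ₁| · sin C = cos(15.0°)·sin(57.1°) ≈ 0.811, again giving ≈ 35.8°.

≈ 36°N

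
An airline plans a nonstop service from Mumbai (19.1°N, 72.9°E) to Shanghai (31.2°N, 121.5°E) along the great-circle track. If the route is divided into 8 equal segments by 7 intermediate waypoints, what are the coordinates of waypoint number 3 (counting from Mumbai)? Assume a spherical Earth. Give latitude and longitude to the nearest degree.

Write both endpoints as unit vectors p₁, p₂ with components (cos φ cos λ, cos φ sin λ, sin φ).
The central angle between the endpoints is δ = arccos(p₁·p₂) ≈ 0.790 rad (45.2°).
Interpolate at f = 3/8 with slerp weights a = sin((1−f)δ)/sin δ ≈ 0.667, b = sin(fδ)/sin δ ≈ 0.411.
p = a·p₁ + b·p₂ ≈ (0.002, 0.902, 0.431); φ = arcsin(p_z) ≈ 25.54°, λ = atan2(p_y, p_x) ≈ 89.89°.

≈ (26°N, 90°E)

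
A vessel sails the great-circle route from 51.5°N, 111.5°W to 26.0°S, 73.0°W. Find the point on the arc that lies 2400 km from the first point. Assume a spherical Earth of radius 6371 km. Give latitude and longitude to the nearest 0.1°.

≈ 32.6°N, 97.3°W

Convert each endpoint to a unit vector on the sphere (x = cos φ cos λ, y = cos φ sin λ, z = sin φ).
The central angle between the endpoints is δ = arccos(p₁·p₂) ≈ 1.476 rad (84.6°). The total great-circle distance is δ·R ≈ 1.476 × 6371 ≈ 9403 km, so the target fraction is f = 2400/9403 ≈ 0.255.
Interpolate at f ≈ 0.255 with slerp weights a = sin((1−f)δ)/sin δ ≈ 0.895, b = sin(fδ)/sin δ ≈ 0.370.
p = a·p₁ + b·p₂ ≈ (-0.107, -0.836, 0.538); φ = arcsin(p_z) ≈ 32.57°, λ = atan2(p_y, p_x) ≈ -97.30°.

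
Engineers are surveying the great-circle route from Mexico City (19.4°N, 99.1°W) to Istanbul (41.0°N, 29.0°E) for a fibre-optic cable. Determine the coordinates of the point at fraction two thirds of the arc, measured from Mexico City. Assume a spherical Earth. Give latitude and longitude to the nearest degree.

≈ 55°N, 19°W

Write both endpoints as unit vectors p₁, p₂ with components (cos φ cos λ, cos φ sin λ, sin φ).
The central angle between the endpoints is δ = arccos(p₁·p₂) ≈ 1.794 rad (102.8°).
Interpolate at f = 2/3 with slerp weights a = sin((1−f)δ)/sin δ ≈ 0.577, b = sin(fδ)/sin δ ≈ 0.954.
p = a·p₁ + b·p₂ ≈ (0.544, -0.189, 0.818); φ = arcsin(p_z) ≈ 54.86°, λ = atan2(p_y, p_x) ≈ -19.12°.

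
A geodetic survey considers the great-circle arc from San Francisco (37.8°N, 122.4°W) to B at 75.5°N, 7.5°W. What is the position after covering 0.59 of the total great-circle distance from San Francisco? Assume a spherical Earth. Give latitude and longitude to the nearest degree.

≈ 70°N, 96°W

Write both endpoints as unit vectors p₁, p₂ with components (cos φ cos λ, cos φ sin λ, sin φ).
The central angle between the endpoints is δ = arccos(p₁·p₂) ≈ 1.036 rad (59.3°).
Interpolate at f = 0.59 with slerp weights a = sin((1−f)δ)/sin δ ≈ 0.479, b = sin(fδ)/sin δ ≈ 0.667.
p = a·p₁ + b·p₂ ≈ (-0.037, -0.341, 0.939); φ = arcsin(p_z) ≈ 69.92°, λ = atan2(p_y, p_x) ≈ -96.22°.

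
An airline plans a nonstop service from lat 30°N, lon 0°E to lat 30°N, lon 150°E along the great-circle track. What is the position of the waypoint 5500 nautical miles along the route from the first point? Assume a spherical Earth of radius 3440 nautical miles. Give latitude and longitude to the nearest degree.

From cos δ = sin φ₁ sin φ₂ + cos φ₁ cos φ₂ cos Δλ, the central angle is δ ≈ 1.982 rad (113.5°). The total great-circle distance is δ·R ≈ 1.982 × 3440 ≈ 6817 nmi, so the target fraction is f = 5500/6817 ≈ 0.807.
Interpolate at f ≈ 0.807 with slerp weights a = sin((1−f)δ)/sin δ ≈ 0.408, b = sin(fδ)/sin δ ≈ 1.090.
p = a·p₁ + b·p₂ ≈ (-0.465, 0.472, 0.749); φ = arcsin(p_z) ≈ 48.50°, λ = atan2(p_y, p_x) ≈ 134.55°.

≈ lat 49°N, lon 135°E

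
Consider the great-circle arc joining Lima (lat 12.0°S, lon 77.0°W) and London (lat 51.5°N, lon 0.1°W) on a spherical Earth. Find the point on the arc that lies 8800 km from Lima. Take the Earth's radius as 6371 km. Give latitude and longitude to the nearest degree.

The haversine formula gives a central angle δ ≈ 1.596 rad (91.4°) between the endpoints. The total great-circle distance is δ·R ≈ 1.596 × 6371 ≈ 10165 km, so the target fraction is f = 8800/10165 ≈ 0.866.
Interpolate at f ≈ 0.866 with slerp weights a = sin((1−f)δ)/sin δ ≈ 0.213, b = sin(fδ)/sin δ ≈ 0.982.
p = a·p₁ + b·p₂ ≈ (0.658, -0.204, 0.725); φ = arcsin(p_z) ≈ 46.44°, λ = atan2(p_y, p_x) ≈ -17.20°.

≈ lat 46°N, lon 17°W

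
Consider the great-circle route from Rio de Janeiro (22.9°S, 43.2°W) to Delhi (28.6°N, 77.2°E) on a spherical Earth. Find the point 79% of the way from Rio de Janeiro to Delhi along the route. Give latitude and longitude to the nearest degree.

≈ (22°N, 49°E)

Convert each endpoint to a unit vector on the sphere (x = cos φ cos λ, y = cos φ sin λ, z = sin φ).
The central angle between the endpoints is δ = arccos(p₁·p₂) ≈ 2.209 rad (126.6°).
Interpolate at f = 0.79 with slerp weights a = sin((1−f)δ)/sin δ ≈ 0.557, b = sin(fδ)/sin δ ≈ 1.226.
p = a·p₁ + b·p₂ ≈ (0.612, 0.698, 0.370); φ = arcsin(p_z) ≈ 21.73°, λ = atan2(p_y, p_x) ≈ 48.75°.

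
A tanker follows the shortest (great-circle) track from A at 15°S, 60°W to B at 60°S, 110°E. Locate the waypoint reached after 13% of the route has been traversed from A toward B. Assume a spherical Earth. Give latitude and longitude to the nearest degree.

≈ 29°S, 59°W

From cos δ = sin φ₁ sin φ₂ + cos φ₁ cos φ₂ cos Δλ, the central angle is δ ≈ 1.825 rad (104.6°).
Interpolate at f = 0.13 with slerp weights a = sin((1−f)δ)/sin δ ≈ 1.033, b = sin(fδ)/sin δ ≈ 0.243.
p = a·p₁ + b·p₂ ≈ (0.457, -0.750, -0.478); φ = arcsin(p_z) ≈ -28.53°, λ = atan2(p_y, p_x) ≈ -58.62°.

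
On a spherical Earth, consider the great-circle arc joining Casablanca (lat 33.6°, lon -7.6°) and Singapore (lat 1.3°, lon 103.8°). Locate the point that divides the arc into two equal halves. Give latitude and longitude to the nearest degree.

Convert each endpoint to a unit vector on the sphere (x = cos φ cos λ, y = cos φ sin λ, z = sin φ).
The central angle between the endpoints is δ = arccos(p₁·p₂) ≈ 1.866 rad (106.9°).
Interpolate at f = 1/2 with slerp weights a = sin((1−f)δ)/sin δ ≈ 0.840, b = sin(fδ)/sin δ ≈ 0.840.
p = a·p₁ + b·p₂ ≈ (0.493, 0.723, 0.484); φ = arcsin(p_z) ≈ 28.94°, λ = atan2(p_y, p_x) ≈ 55.70°.

≈ lat 29°, lon 56°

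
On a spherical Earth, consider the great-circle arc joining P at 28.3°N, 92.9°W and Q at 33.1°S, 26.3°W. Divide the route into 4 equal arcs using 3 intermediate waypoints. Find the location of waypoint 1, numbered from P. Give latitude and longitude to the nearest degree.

≈ 13°N, 76°W

Convert each endpoint to a unit vector on the sphere (x = cos φ cos λ, y = cos φ sin λ, z = sin φ).
The central angle between the endpoints is δ = arccos(p₁·p₂) ≈ 1.537 rad (88.0°).
Interpolate at f = 1/4 with slerp weights a = sin((1−f)δ)/sin δ ≈ 0.914, b = sin(fδ)/sin δ ≈ 0.375.
p = a·p₁ + b·p₂ ≈ (0.241, -0.943, 0.229); φ = arcsin(p_z) ≈ 13.22°, λ = atan2(p_y, p_x) ≈ -75.67°.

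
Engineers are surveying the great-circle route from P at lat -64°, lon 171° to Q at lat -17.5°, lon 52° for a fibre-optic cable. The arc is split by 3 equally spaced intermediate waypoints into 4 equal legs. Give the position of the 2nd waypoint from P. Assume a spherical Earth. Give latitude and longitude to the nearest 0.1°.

≈ lat -55.2°, lon 79.4°

Write both endpoints as unit vectors p₁, p₂ with components (cos φ cos λ, cos φ sin λ, sin φ).
The central angle between the endpoints is δ = arccos(p₁·p₂) ≈ 1.503 rad (86.1°).
Interpolate at f = 2/4 with slerp weights a = sin((1−f)δ)/sin δ ≈ 0.684, b = sin(fδ)/sin δ ≈ 0.684.
p = a·p₁ + b·p₂ ≈ (0.106, 0.561, -0.821); φ = arcsin(p_z) ≈ -55.17°, λ = atan2(p_y, p_x) ≈ 79.35°.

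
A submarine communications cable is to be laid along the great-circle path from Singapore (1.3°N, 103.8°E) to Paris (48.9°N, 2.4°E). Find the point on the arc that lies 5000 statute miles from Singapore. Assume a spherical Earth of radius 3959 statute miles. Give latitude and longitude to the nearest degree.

Convert each endpoint to a unit vector on the sphere (x = cos φ cos λ, y = cos φ sin λ, z = sin φ).
The central angle between the endpoints is δ = arccos(p₁·p₂) ≈ 1.684 rad (96.5°). The total great-circle distance is δ·R ≈ 1.684 × 3959 ≈ 6666 mi, so the target fraction is f = 5000/6666 ≈ 0.750.
Interpolate at f ≈ 0.750 with slerp weights a = sin((1−f)δ)/sin δ ≈ 0.411, b = sin(fδ)/sin δ ≈ 0.959.
p = a·p₁ + b·p₂ ≈ (0.532, 0.426, 0.732); φ = arcsin(p_z) ≈ 47.06°, λ = atan2(p_y, p_x) ≈ 38.67°.

≈ (47°N, 39°E)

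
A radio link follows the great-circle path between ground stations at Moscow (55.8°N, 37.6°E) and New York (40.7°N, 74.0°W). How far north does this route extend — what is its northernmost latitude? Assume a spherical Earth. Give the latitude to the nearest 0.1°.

≈ 64.6°N

The great circle lies in the plane with unit normal n̂ = (p₁ × p₂)/|p₁ × p₂|.
Here n̂_z ≈ -0.429; the vertex latitude is φ_max = arccos|n̂_z| ≈ 64.6°.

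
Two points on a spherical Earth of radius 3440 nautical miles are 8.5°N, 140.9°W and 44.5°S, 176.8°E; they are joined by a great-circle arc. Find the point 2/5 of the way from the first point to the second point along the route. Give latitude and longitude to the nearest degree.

Convert each endpoint to a unit vector on the sphere (x = cos φ cos λ, y = cos φ sin λ, z = sin φ).
The central angle between the endpoints is δ = arccos(p₁·p₂) ≈ 1.139 rad (65.3°).
Interpolate at f = 2/5 with slerp weights a = sin((1−f)δ)/sin δ ≈ 0.695, b = sin(fδ)/sin δ ≈ 0.485.
p = a·p₁ + b·p₂ ≈ (-0.879, -0.414, -0.237); φ = arcsin(p_z) ≈ -13.70°, λ = atan2(p_y, p_x) ≈ -154.75°.

≈ 14°S, 155°W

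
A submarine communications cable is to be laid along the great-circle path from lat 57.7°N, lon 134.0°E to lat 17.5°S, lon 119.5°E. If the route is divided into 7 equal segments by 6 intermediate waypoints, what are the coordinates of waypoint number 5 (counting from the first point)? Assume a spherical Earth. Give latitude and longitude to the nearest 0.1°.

Convert each endpoint to a unit vector on the sphere (x = cos φ cos λ, y = cos φ sin λ, z = sin φ).
The central angle between the endpoints is δ = arccos(p₁·p₂) ≈ 1.329 rad (76.2°).
Interpolate at f = 5/7 with slerp weights a = sin((1−f)δ)/sin δ ≈ 0.382, b = sin(fδ)/sin δ ≈ 0.837.
p = a·p₁ + b·p₂ ≈ (-0.535, 0.842, 0.071); φ = arcsin(p_z) ≈ 4.07°, λ = atan2(p_y, p_x) ≈ 122.44°.

≈ lat 4.1°N, lon 122.4°E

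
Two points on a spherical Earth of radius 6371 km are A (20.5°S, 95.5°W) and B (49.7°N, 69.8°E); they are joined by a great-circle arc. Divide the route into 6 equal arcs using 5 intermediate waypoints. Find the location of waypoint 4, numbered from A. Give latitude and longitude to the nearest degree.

From cos δ = sin φ₁ sin φ₂ + cos φ₁ cos φ₂ cos Δλ, the central angle is δ ≈ 2.593 rad (148.5°).
Interpolate at f = 4/6 with slerp weights a = sin((1−f)δ)/sin δ ≈ 1.458, b = sin(fδ)/sin δ ≈ 1.893.
p = a·p₁ + b·p₂ ≈ (0.292, -0.210, 0.933); φ = arcsin(p_z) ≈ 68.92°, λ = atan2(p_y, p_x) ≈ -35.76°.

≈ (69°N, 36°W)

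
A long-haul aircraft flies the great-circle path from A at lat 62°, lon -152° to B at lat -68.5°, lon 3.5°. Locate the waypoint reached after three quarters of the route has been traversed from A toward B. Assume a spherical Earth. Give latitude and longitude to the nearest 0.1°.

Convert each endpoint to a unit vector on the sphere (x = cos φ cos λ, y = cos φ sin λ, z = sin φ).
The central angle between the endpoints is δ = arccos(p₁·p₂) ≈ 2.932 rad (168.0°).
Interpolate at f = 3/4 with slerp weights a = sin((1−f)δ)/sin δ ≈ 3.213, b = sin(fδ)/sin δ ≈ 3.886.
p = a·p₁ + b·p₂ ≈ (0.090, -0.621, -0.778); φ = arcsin(p_z) ≈ -51.12°, λ = atan2(p_y, p_x) ≈ -81.79°.

≈ lat -51.1°, lon -81.8°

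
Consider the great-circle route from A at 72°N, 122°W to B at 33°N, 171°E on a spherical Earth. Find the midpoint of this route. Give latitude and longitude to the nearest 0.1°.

≈ 56.2°N, 172.5°W

Write both endpoints as unit vectors p₁, p₂ with components (cos φ cos λ, cos φ sin λ, sin φ).
The central angle between the endpoints is δ = arccos(p₁·p₂) ≈ 0.903 rad (51.7°).
Interpolate at f = 1/2 with slerp weights a = sin((1−f)δ)/sin δ ≈ 0.556, b = sin(fδ)/sin δ ≈ 0.556.
p = a·p₁ + b·p₂ ≈ (-0.551, -0.073, 0.831); φ = arcsin(p_z) ≈ 56.22°, λ = atan2(p_y, p_x) ≈ -172.49°.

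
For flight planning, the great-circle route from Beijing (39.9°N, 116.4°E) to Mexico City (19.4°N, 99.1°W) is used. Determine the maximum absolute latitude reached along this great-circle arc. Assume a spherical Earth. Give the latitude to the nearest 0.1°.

The great circle lies in the plane with unit normal n̂ = (p₁ × p₂)/|p₁ × p₂|.
Here n̂_z ≈ +0.453; the vertex latitude is φ_max = arccos|n̂_z| ≈ 63.0°.
Check via Clairaut: cos φ_max = |cos φ₁| · sin C = cos(39.9°)·sin(36.2°) ≈ 0.453, again giving ≈ 63.0°.

≈ 63.0°N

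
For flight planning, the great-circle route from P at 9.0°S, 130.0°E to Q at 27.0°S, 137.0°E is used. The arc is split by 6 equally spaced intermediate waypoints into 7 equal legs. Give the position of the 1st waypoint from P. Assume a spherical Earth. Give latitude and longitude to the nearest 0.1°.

≈ 11.6°S, 130.9°E

Convert each endpoint to a unit vector on the sphere (x = cos φ cos λ, y = cos φ sin λ, z = sin φ).
The central angle between the endpoints is δ = arccos(p₁·p₂) ≈ 0.335 rad (19.2°).
Interpolate at f = 1/7 with slerp weights a = sin((1−f)δ)/sin δ ≈ 0.861, b = sin(fδ)/sin δ ≈ 0.146.
p = a·p₁ + b·p₂ ≈ (-0.642, 0.740, -0.201); φ = arcsin(p_z) ≈ -11.58°, λ = atan2(p_y, p_x) ≈ 130.92°.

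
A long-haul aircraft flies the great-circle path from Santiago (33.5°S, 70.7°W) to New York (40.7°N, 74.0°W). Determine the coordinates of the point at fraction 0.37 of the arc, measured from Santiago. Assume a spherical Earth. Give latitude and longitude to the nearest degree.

Write both endpoints as unit vectors p₁, p₂ with components (cos φ cos λ, cos φ sin λ, sin φ).
The central angle between the endpoints is δ = arccos(p₁·p₂) ≈ 1.296 rad (74.3°).
Interpolate at f = 0.37 with slerp weights a = sin((1−f)δ)/sin δ ≈ 0.757, b = sin(fδ)/sin δ ≈ 0.479.
p = a·p₁ + b·p₂ ≈ (0.309, -0.945, -0.105); φ = arcsin(p_z) ≈ -6.05°, λ = atan2(p_y, p_x) ≈ -71.91°.

≈ 6°S, 72°W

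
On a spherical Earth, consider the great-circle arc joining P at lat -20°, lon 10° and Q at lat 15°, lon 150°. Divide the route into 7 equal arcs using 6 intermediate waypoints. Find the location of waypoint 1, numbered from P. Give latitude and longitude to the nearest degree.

≈ lat -19°, lon 31°

The haversine formula gives a central angle δ ≈ 2.472 rad (141.6°) between the endpoints.
Interpolate at f = 1/7 with slerp weights a = sin((1−f)δ)/sin δ ≈ 1.375, b = sin(fδ)/sin δ ≈ 0.557.
p = a·p₁ + b·p₂ ≈ (0.806, 0.493, -0.326); φ = arcsin(p_z) ≈ -19.03°, λ = atan2(p_y, p_x) ≈ 31.45°.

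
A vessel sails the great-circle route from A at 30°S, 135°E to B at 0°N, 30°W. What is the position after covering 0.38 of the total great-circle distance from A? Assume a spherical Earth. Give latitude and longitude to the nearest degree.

≈ 66°S, 62°E

From cos δ = sin φ₁ sin φ₂ + cos φ₁ cos φ₂ cos Δλ, the central angle is δ ≈ 2.562 rad (146.8°).
Interpolate at f = 0.38 with slerp weights a = sin((1−f)δ)/sin δ ≈ 1.825, b = sin(fδ)/sin δ ≈ 1.509.
p = a·p₁ + b·p₂ ≈ (0.189, 0.363, -0.912); φ = arcsin(p_z) ≈ -65.83°, λ = atan2(p_y, p_x) ≈ 62.44°.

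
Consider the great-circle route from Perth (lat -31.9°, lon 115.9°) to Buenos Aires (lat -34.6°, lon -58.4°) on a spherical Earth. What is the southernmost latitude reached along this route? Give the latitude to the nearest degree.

≈ -86°

The great circle lies in the plane with unit normal n̂ = (p₁ × p₂)/|p₁ × p₂|.
Here n̂_z ≈ -0.076; the vertex latitude is φ_max = arccos|n̂_z| ≈ 85.7°.
Check via Clairaut: cos φ_max = |cos φ₁| · sin C = cos(31.9°)·sin(174.9°) ≈ 0.076, again giving ≈ 85.7°.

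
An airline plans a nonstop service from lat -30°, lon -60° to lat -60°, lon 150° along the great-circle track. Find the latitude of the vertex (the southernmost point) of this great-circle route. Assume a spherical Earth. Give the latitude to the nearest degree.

The great circle lies in the plane with unit normal n̂ = (p₁ × p₂)/|p₁ × p₂|.
Here n̂_z ≈ -0.217; the vertex latitude is φ_max = arccos|n̂_z| ≈ 77.5°.
Check via Clairaut: cos φ_max = |cos φ₁| · sin C = cos(30.0°)·sin(165.5°) ≈ 0.217, again giving ≈ 77.5°.

≈ -77°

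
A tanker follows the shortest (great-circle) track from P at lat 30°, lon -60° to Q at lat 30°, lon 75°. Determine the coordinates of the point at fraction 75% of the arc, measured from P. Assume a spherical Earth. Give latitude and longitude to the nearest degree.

≈ lat 48°, lon 50°

The haversine formula gives a central angle δ ≈ 1.855 rad (106.3°) between the endpoints.
Interpolate at f = 0.75 with slerp weights a = sin((1−f)δ)/sin δ ≈ 0.466, b = sin(fδ)/sin δ ≈ 1.025.
p = a·p₁ + b·p₂ ≈ (0.432, 0.508, 0.745); φ = arcsin(p_z) ≈ 48.20°, λ = atan2(p_y, p_x) ≈ 49.65°.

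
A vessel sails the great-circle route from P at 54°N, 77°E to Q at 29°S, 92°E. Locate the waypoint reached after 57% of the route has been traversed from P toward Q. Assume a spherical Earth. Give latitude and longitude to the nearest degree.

≈ 7°N, 87°E

From cos δ = sin φ₁ sin φ₂ + cos φ₁ cos φ₂ cos Δλ, the central angle is δ ≈ 1.466 rad (84.0°).
Interpolate at f = 0.57 with slerp weights a = sin((1−f)δ)/sin δ ≈ 0.593, b = sin(fδ)/sin δ ≈ 0.746.
p = a·p₁ + b·p₂ ≈ (0.056, 0.991, 0.118); φ = arcsin(p_z) ≈ 6.77°, λ = atan2(p_y, p_x) ≈ 86.79°.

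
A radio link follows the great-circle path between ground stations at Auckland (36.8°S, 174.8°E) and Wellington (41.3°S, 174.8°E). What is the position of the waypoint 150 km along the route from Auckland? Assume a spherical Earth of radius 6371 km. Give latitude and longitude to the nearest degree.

≈ 38°S, 175°E

Write both endpoints as unit vectors p₁, p₂ with components (cos φ cos λ, cos φ sin λ, sin φ).
The central angle between the endpoints is δ = arccos(p₁·p₂) ≈ 0.079 rad (4.5°). The total great-circle distance is δ·R ≈ 0.079 × 6371 ≈ 500 km, so the target fraction is f = 150/500 ≈ 0.300.
Interpolate at f ≈ 0.300 with slerp weights a = sin((1−f)δ)/sin δ ≈ 0.701, b = sin(fδ)/sin δ ≈ 0.300.
p = a·p₁ + b·p₂ ≈ (-0.783, 0.071, -0.618); φ = arcsin(p_z) ≈ -38.15°, λ = atan2(p_y, p_x) ≈ 174.80°.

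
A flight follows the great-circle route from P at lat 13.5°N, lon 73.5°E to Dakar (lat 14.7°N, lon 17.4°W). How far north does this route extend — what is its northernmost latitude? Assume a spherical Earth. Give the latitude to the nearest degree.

≈ 20°N

The great circle lies in the plane with unit normal n̂ = (p₁ × p₂)/|p₁ × p₂|.
Here n̂_z ≈ -0.941; the vertex latitude is φ_max = arccos|n̂_z| ≈ 19.7°.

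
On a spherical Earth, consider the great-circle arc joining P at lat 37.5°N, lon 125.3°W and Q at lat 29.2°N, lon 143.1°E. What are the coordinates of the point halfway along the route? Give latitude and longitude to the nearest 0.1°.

≈ lat 43.3°N, lon 173.9°W

Convert each endpoint to a unit vector on the sphere (x = cos φ cos λ, y = cos φ sin λ, z = sin φ).
The central angle between the endpoints is δ = arccos(p₁·p₂) ≈ 1.289 rad (73.9°).
Interpolate at f = 1/2 with slerp weights a = sin((1−f)δ)/sin δ ≈ 0.626, b = sin(fδ)/sin δ ≈ 0.626.
p = a·p₁ + b·p₂ ≈ (-0.723, -0.077, 0.686); φ = arcsin(p_z) ≈ 43.32°, λ = atan2(p_y, p_x) ≈ -173.91°.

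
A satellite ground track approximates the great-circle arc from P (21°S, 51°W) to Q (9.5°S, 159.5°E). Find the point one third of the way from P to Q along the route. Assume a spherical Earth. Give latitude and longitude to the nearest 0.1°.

≈ (44.6°S, 98.8°W)

Convert each endpoint to a unit vector on the sphere (x = cos φ cos λ, y = cos φ sin λ, z = sin φ).
The central angle between the endpoints is δ = arccos(p₁·p₂) ≈ 2.395 rad (137.2°).
Interpolate at f = 1/3 with slerp weights a = sin((1−f)δ)/sin δ ≈ 1.472, b = sin(fδ)/sin δ ≈ 1.055.
p = a·p₁ + b·p₂ ≈ (-0.110, -0.704, -0.702); φ = arcsin(p_z) ≈ -44.57°, λ = atan2(p_y, p_x) ≈ -98.85°.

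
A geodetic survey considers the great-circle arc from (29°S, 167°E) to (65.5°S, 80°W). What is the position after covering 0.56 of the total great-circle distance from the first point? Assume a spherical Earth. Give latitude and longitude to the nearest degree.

Write both endpoints as unit vectors p₁, p₂ with components (cos φ cos λ, cos φ sin λ, sin φ).
The central angle between the endpoints is δ = arccos(p₁·p₂) ≈ 1.267 rad (72.6°).
Interpolate at f = 0.56 with slerp weights a = sin((1−f)δ)/sin δ ≈ 0.554, b = sin(fδ)/sin δ ≈ 0.683.
p = a·p₁ + b·p₂ ≈ (-0.423, -0.170, -0.890); φ = arcsin(p_z) ≈ -62.87°, λ = atan2(p_y, p_x) ≈ -158.15°.

≈ (63°S, 158°W)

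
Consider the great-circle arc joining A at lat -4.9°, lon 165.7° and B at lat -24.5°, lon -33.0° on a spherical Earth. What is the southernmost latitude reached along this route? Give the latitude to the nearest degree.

The great circle lies in the plane with unit normal n̂ = (p₁ × p₂)/|p₁ × p₂|.
Here n̂_z ≈ +0.512; the vertex latitude is φ_max = arccos|n̂_z| ≈ 59.2°.
Check via Clairaut: cos φ_max = |cos φ₁| · sin C = cos(4.9°)·sin(149.1°) ≈ 0.512, again giving ≈ 59.2°.

≈ -59°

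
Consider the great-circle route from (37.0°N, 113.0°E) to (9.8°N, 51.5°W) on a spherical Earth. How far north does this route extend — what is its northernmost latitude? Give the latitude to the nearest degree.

The great circle lies in the plane with unit normal n̂ = (p₁ × p₂)/|p₁ × p₂|.
Here n̂_z ≈ -0.279; the vertex latitude is φ_max = arccos|n̂_z| ≈ 73.8°.

≈ 74°N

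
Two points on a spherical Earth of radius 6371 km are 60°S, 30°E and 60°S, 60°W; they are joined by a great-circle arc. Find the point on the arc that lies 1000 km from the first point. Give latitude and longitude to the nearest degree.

≈ 65°S, 14°E

The haversine formula gives a central angle δ ≈ 0.723 rad (41.4°) between the endpoints. The total great-circle distance is δ·R ≈ 0.723 × 6371 ≈ 4605 km, so the target fraction is f = 1000/4605 ≈ 0.217.
Interpolate at f ≈ 0.217 with slerp weights a = sin((1−f)δ)/sin δ ≈ 0.810, b = sin(fδ)/sin δ ≈ 0.236.
p = a·p₁ + b·p₂ ≈ (0.410, 0.100, -0.907); φ = arcsin(p_z) ≈ -65.03°, λ = atan2(p_y, p_x) ≈ 13.74°.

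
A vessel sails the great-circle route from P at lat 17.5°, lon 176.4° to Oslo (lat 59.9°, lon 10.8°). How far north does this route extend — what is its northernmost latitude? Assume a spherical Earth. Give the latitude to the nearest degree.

The great circle lies in the plane with unit normal n̂ = (p₁ × p₂)/|p₁ × p₂|.
Here n̂_z ≈ -0.121; the vertex latitude is φ_max = arccos|n̂_z| ≈ 83.0°.
Check via Clairaut: cos φ_max = |cos φ₁| · sin C = cos(17.5°)·sin(7.3°) ≈ 0.121, again giving ≈ 83.0°.

≈ 83°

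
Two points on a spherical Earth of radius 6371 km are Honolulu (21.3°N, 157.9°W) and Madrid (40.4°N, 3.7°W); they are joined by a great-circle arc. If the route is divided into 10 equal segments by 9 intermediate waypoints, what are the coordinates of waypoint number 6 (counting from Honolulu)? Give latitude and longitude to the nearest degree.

Convert each endpoint to a unit vector on the sphere (x = cos φ cos λ, y = cos φ sin λ, z = sin φ).
The central angle between the endpoints is δ = arccos(p₁·p₂) ≈ 1.986 rad (113.8°).
Interpolate at f = 6/10 with slerp weights a = sin((1−f)δ)/sin δ ≈ 0.780, b = sin(fδ)/sin δ ≈ 1.015.
p = a·p₁ + b·p₂ ≈ (0.098, -0.323, 0.941); φ = arcsin(p_z) ≈ 70.25°, λ = atan2(p_y, p_x) ≈ -73.06°.

≈ 70°N, 73°W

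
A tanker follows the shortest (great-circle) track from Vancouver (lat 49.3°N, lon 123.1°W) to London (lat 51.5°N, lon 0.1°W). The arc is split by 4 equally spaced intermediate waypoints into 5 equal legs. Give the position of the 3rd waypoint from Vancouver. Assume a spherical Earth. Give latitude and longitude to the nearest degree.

From cos δ = sin φ₁ sin φ₂ + cos φ₁ cos φ₂ cos Δλ, the central angle is δ ≈ 1.189 rad (68.1°).
Interpolate at f = 3/5 with slerp weights a = sin((1−f)δ)/sin δ ≈ 0.493, b = sin(fδ)/sin δ ≈ 0.705.
p = a·p₁ + b·p₂ ≈ (0.263, -0.270, 0.926); φ = arcsin(p_z) ≈ 67.83°, λ = atan2(p_y, p_x) ≈ -45.75°.

≈ lat 68°N, lon 46°W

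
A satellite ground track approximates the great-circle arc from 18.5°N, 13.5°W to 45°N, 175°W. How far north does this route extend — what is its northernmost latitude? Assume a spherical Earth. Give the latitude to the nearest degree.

≈ 76°N

The great circle lies in the plane with unit normal n̂ = (p₁ × p₂)/|p₁ × p₂|.
Here n̂_z ≈ -0.233; the vertex latitude is φ_max = arccos|n̂_z| ≈ 76.5°.
Check via Clairaut: cos φ_max = |cos φ₁| · sin C = cos(18.5°)·sin(14.3°) ≈ 0.233, again giving ≈ 76.5°.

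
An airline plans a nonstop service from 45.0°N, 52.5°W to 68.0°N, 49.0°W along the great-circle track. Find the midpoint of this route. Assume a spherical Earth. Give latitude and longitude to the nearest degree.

From cos δ = sin φ₁ sin φ₂ + cos φ₁ cos φ₂ cos Δλ, the central angle is δ ≈ 0.403 rad (23.1°).
Interpolate at f = 1/2 with slerp weights a = sin((1−f)δ)/sin δ ≈ 0.510, b = sin(fδ)/sin δ ≈ 0.510.
p = a·p₁ + b·p₂ ≈ (0.345, -0.431, 0.834); φ = arcsin(p_z) ≈ 56.51°, λ = atan2(p_y, p_x) ≈ -51.29°.

≈ 57°N, 51°W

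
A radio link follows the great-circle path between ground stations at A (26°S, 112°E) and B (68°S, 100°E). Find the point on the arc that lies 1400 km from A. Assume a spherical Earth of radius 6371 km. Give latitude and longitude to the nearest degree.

Write both endpoints as unit vectors p₁, p₂ with components (cos φ cos λ, cos φ sin λ, sin φ).
The central angle between the endpoints is δ = arccos(p₁·p₂) ≈ 0.744 rad (42.6°). The total great-circle distance is δ·R ≈ 0.744 × 6371 ≈ 4740 km, so the target fraction is f = 1400/4740 ≈ 0.295.
Interpolate at f ≈ 0.295 with slerp weights a = sin((1−f)δ)/sin δ ≈ 0.739, b = sin(fδ)/sin δ ≈ 0.322.
p = a·p₁ + b·p₂ ≈ (-0.270, 0.735, -0.622); φ = arcsin(p_z) ≈ -38.50°, λ = atan2(p_y, p_x) ≈ 110.16°.

≈ (38°S, 110°E)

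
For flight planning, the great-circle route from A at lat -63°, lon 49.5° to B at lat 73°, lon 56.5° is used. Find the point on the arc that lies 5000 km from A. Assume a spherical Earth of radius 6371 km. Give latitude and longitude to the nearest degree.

≈ lat -18°, lon 52°

Write both endpoints as unit vectors p₁, p₂ with components (cos φ cos λ, cos φ sin λ, sin φ).
The central angle between the endpoints is δ = arccos(p₁·p₂) ≈ 2.375 rad (136.1°). The total great-circle distance is δ·R ≈ 2.375 × 6371 ≈ 15132 km, so the target fraction is f = 5000/15132 ≈ 0.330.
Interpolate at f ≈ 0.330 with slerp weights a = sin((1−f)δ)/sin δ ≈ 1.441, b = sin(fδ)/sin δ ≈ 1.019.
p = a·p₁ + b·p₂ ≈ (0.589, 0.746, -0.310); φ = arcsin(p_z) ≈ -18.06°, λ = atan2(p_y, p_x) ≈ 51.69°.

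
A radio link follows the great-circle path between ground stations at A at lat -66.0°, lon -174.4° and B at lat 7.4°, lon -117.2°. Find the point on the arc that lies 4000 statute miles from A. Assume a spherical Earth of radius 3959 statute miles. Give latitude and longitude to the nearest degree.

≈ lat -17°, lon -126°

Convert each endpoint to a unit vector on the sphere (x = cos φ cos λ, y = cos φ sin λ, z = sin φ).
The central angle between the endpoints is δ = arccos(p₁·p₂) ≈ 1.470 rad (84.2°). The total great-circle distance is δ·R ≈ 1.470 × 3959 ≈ 5819 mi, so the target fraction is f = 4000/5819 ≈ 0.687.
Interpolate at f ≈ 0.687 with slerp weights a = sin((1−f)δ)/sin δ ≈ 0.446, b = sin(fδ)/sin δ ≈ 0.851.
p = a·p₁ + b·p₂ ≈ (-0.566, -0.769, -0.298); φ = arcsin(p_z) ≈ -17.31°, λ = atan2(p_y, p_x) ≈ -126.38°.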